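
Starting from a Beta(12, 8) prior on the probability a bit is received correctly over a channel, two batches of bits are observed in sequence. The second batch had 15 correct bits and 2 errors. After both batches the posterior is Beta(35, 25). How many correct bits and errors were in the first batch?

8 correct bits and 15 errors

Sequential conjugate updates are equivalent to a single update on the pooled data, so total successes = posterior α − prior α and total failures = posterior β − prior β.
Total across both batches: 35−12=23 correct bits, 25−8=17 errors.
Subtract the second batch: 23−15=8 correct bits and 17−2=15 errors.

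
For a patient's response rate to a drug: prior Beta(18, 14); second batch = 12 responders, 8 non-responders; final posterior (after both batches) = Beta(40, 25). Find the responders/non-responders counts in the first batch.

10 responders and 3 non-responders

Sequential conjugate updates are equivalent to a single update on the pooled data, so total successes = posterior α − prior α and total failures = posterior β − prior β.
Total across both batches: 40−18=22 responders, 25−14=11 non-responders.
Subtract the second batch: 22−12=10 responders and 11−8=3 non-responders.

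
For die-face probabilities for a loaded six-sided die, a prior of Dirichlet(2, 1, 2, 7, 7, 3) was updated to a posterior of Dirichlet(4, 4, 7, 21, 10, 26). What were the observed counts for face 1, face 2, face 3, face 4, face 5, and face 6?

For a Dirichlet(α) prior with multinomial counts c, the posterior is Dirichlet(α + c) componentwise.
Counts are posterior − prior componentwise: 4−2=2, 4−1=3, 7−2=5, 21−7=14, 10−7=3, 26−3=23.

counts (2, 3, 5, 14, 3, 23)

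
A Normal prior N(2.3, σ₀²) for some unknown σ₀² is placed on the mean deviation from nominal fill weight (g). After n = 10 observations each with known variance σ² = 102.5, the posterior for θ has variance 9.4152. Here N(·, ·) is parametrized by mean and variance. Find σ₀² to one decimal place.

Posterior precision equals prior precision plus data precision: 1/σ_n² = 1/σ₀² + n/σ².
So 1/σ₀² = 1/9.4152 − 10/102.5 = 0.106211 − 0.097561 = 0.008650.
Hence σ₀² = 1/0.008650 ≈ 115.6.

σ₀² = 115.6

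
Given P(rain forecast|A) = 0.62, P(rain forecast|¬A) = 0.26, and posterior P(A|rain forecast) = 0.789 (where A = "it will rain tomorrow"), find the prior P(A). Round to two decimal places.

In odds form, posterior odds = prior odds × likelihood ratio, so prior odds = posterior odds ÷ LR.
Posterior odds = 0.789/(1−0.789) = 3.7393. LR = 0.62/0.26 = 2.3846.
Prior odds = 3.7393/2.3846 = 1.5681, so P(A) = 1.5681/(1+1.5681) ≈ 0.61.

P(A) = 0.61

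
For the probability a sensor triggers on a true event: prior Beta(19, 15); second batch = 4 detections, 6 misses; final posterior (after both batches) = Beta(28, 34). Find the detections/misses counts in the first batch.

Because Beta–binomial updating is additive in the counts, the combined data contributed (α_post−α_prior, β_post−β_prior) successes and failures.
Total across both batches: 28−19=9 detections, 34−15=19 misses.
Subtract the second batch: 9−4=5 detections and 19−6=13 misses.

5 detections and 13 misses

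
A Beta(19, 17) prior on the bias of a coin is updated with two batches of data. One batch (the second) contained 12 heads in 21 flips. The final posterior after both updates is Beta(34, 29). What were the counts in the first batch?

Because Beta–binomial updating is additive in the counts, the combined data contributed (α_post−α_prior, β_post−β_prior) successes and failures.
Total across both batches: 34−19=15 heads, 29−17=12 tails.
Subtract the second batch: 15−12=3 heads and 12−9=3 tails.

3 heads and 3 tails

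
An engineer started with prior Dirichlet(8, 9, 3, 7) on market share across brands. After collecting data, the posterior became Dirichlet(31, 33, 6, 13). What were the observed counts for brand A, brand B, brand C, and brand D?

For a Dirichlet(α) prior with multinomial counts c, the posterior is Dirichlet(α + c) componentwise.
Counts are posterior − prior componentwise: 31−8=23, 33−9=24, 6−3=3, 13−7=6.

counts (23, 24, 3, 6)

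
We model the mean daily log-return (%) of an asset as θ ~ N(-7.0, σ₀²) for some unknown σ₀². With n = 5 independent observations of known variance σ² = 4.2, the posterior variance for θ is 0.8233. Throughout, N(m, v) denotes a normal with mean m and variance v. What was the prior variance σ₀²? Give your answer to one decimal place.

For the Normal–Normal model with known σ², precisions add: τ_n = τ₀ + n/σ².
So 1/σ₀² = 1/0.8233 − 5/4.2 = 1.214624 − 1.190476 = 0.024148.
Hence σ₀² = 1/0.024148 ≈ 41.4.

σ₀² = 41.4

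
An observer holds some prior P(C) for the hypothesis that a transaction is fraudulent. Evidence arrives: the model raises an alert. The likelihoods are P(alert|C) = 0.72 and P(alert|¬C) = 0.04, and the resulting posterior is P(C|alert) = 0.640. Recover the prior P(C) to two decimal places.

In odds form, posterior odds = prior odds × likelihood ratio, so prior odds = posterior odds ÷ LR.
Posterior odds = 0.640/(1−0.640) = 1.7778. LR = 0.72/0.04 = 18.0000.
Prior odds = 1.7778/18.0000 = 0.0988, so P(C) = 0.0988/(1+0.0988) ≈ 0.09.

P(C) = 0.09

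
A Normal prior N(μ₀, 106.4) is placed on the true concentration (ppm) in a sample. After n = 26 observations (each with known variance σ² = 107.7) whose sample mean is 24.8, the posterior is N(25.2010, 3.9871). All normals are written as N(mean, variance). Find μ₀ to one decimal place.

The posterior mean is a precision-weighted average: μ_n = (τ₀μ₀ + τ_data·x̄)/(τ₀+τ_data), with τ₀=1/σ₀² and τ_data=n/σ².
Here τ₀ = 1/106.4 = 0.009398 and τ_data = 26/107.7 = 0.241411, so τ_n = 0.250809.
Rearranging for μ₀: μ₀ = (μ_n·τ_n − τ_data·x̄)/τ₀ = (25.2010·0.250809 − 0.241411·24.8) / 0.009398 = 0.333645/0.009398 ≈ 35.5.

μ₀ = 35.5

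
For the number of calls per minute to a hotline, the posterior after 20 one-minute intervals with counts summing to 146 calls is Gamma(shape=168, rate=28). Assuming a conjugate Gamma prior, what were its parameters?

Gamma(shape=22, rate=8)

A Gamma(α, β) prior (rate parametrization) on a Poisson rate with n observations summing to S gives posterior Gamma(α+S, β+n).
So α = 168 − 146 = 22 and β = 28 − 20 = 8.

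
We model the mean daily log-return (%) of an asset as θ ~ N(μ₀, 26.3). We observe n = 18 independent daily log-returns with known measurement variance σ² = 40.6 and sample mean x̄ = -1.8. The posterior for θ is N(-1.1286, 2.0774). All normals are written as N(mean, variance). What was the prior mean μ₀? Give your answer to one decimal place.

With known observation variance, the Normal–Normal posterior has precision τ_n = τ₀ + n/σ² and mean μ_n = (τ₀μ₀ + (n/σ²)x̄)/τ_n.
Here τ₀ = 1/26.3 = 0.038023 and τ_data = 18/40.6 = 0.443350, so τ_n = 0.481373.
Rearranging for μ₀: μ₀ = (μ_n·τ_n − τ_data·x̄)/τ₀ = (-1.1286·0.481373 − 0.443350·-1.8) / 0.038023 = 0.254752/0.038023 ≈ 6.7.

μ₀ = 6.7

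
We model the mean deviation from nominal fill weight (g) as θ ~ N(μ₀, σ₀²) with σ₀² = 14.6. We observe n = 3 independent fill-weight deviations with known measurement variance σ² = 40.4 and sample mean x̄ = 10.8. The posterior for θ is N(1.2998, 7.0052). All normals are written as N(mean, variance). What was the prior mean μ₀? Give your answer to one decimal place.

μ₀ = -9.0

The posterior mean is a precision-weighted average: μ_n = (τ₀μ₀ + τ_data·x̄)/(τ₀+τ_data), with τ₀=1/σ₀² and τ_data=n/σ².
Here τ₀ = 1/14.6 = 0.068493 and τ_data = 3/40.4 = 0.074257, so τ_n = 0.142750.
Rearranging for μ₀: μ₀ = (μ_n·τ_n − τ_data·x̄)/τ₀ = (1.2998·0.142750 − 0.074257·10.8) / 0.068493 = -0.616429/0.068493 ≈ -9.0.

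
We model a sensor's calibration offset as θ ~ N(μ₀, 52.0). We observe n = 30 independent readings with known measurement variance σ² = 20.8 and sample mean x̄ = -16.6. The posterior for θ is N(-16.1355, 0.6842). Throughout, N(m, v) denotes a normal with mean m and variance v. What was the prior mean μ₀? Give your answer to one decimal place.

With known observation variance, the Normal–Normal posterior has precision τ_n = τ₀ + n/σ² and mean μ_n = (τ₀μ₀ + (n/σ²)x̄)/τ_n.
Here τ₀ = 1/52.0 = 0.019231 and τ_data = 30/20.8 = 1.442308, so τ_n = 1.461539.
Rearranging for μ₀: μ₀ = (μ_n·τ_n − τ_data·x̄)/τ₀ = (-16.1355·1.461539 − 1.442308·-16.6) / 0.019231 = 0.359650/0.019231 ≈ 18.7.

μ₀ = 18.7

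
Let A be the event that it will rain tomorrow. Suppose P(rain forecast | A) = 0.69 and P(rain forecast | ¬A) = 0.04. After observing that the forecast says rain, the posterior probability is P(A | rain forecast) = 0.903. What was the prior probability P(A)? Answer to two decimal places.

In odds form, posterior odds = prior odds × likelihood ratio, so prior odds = posterior odds ÷ LR.
Posterior odds = 0.903/(1−0.903) = 9.3093. LR = 0.69/0.04 = 17.2500.
Prior odds = 9.3093/17.2500 = 0.5397, so P(A) = 0.5397/(1+0.5397) ≈ 0.35.

P(A) = 0.35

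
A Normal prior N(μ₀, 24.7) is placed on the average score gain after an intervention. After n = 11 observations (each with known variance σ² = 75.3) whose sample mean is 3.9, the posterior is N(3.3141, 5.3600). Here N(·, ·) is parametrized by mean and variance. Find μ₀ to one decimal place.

μ₀ = 1.2

The posterior mean is a precision-weighted average: μ_n = (τ₀μ₀ + τ_data·x̄)/(τ₀+τ_data), with τ₀=1/σ₀² and τ_data=n/σ².
Here τ₀ = 1/24.7 = 0.040486 and τ_data = 11/75.3 = 0.146082, so τ_n = 0.186568.
Rearranging for μ₀: μ₀ = (μ_n·τ_n − τ_data·x̄)/τ₀ = (3.3141·0.186568 − 0.146082·3.9) / 0.040486 = 0.048585/0.040486 ≈ 1.2.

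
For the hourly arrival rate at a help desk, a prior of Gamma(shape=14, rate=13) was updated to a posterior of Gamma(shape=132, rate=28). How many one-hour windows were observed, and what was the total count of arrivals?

n = 15 one-hour windows with total 118 arrivals

Gamma–Poisson conjugacy: posterior shape = α + Σxᵢ, posterior rate = β + n.
Matching: Σxᵢ = 132 − 14 = 118 and n = 28 − 13 = 15.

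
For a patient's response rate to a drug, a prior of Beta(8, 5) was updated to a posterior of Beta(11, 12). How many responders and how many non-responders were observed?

3 responders and 7 non-responders

Under Beta–binomial conjugacy the posterior parameters are (a+s, b+f).
So s = 11 − 8 = 3 and f = 12 − 5 = 7.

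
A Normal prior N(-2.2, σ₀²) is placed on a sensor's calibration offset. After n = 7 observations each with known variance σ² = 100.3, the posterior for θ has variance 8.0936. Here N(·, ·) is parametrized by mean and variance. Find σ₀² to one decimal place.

For the Normal–Normal model with known σ², precisions add: τ_n = τ₀ + n/σ².
So 1/σ₀² = 1/8.0936 − 7/100.3 = 0.123554 − 0.069791 = 0.053763.
Hence σ₀² = 1/0.053763 ≈ 18.6.

σ₀² = 18.6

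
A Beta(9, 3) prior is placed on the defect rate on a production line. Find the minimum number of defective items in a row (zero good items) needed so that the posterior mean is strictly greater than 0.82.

k = 5

After k defective items and 0 good items the posterior is Beta(9+k, 3), with mean (9+k)/(9+3+k).
Set (9+k)/(12+k) > 0.82 and solve: k > (0.82·12 − 9)/(1 − 0.82) = 4.667.
The smallest integer exceeding 4.667 is 5, and checking k=5: (14)/(17) = 0.8235 > 0.82.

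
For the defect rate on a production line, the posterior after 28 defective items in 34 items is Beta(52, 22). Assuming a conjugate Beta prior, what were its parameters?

Beta is conjugate to the binomial likelihood: posterior = Beta(α+s, β+f).
Subtract the data counts: 52−28=24, 22−6=16.

Beta(24, 16)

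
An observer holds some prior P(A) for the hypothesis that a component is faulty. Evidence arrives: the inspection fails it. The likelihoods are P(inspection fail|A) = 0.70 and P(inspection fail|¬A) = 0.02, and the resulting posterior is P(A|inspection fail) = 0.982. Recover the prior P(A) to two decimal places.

P(A) = 0.61

In odds form, posterior odds = prior odds × likelihood ratio, so prior odds = posterior odds ÷ LR.
Posterior odds = 0.982/(1−0.982) = 54.5556. LR = 0.70/0.02 = 35.0000.
Prior odds = 54.5556/35.0000 = 1.5587, so P(A) = 1.5587/(1+1.5587) ≈ 0.61.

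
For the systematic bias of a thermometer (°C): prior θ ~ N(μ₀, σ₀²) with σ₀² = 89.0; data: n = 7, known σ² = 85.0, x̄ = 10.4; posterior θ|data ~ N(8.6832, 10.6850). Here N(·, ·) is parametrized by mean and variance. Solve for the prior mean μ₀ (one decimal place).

The posterior mean is a precision-weighted average: μ_n = (τ₀μ₀ + τ_data·x̄)/(τ₀+τ_data), with τ₀=1/σ₀² and τ_data=n/σ².
Here τ₀ = 1/89.0 = 0.011236 and τ_data = 7/85.0 = 0.082353, so τ_n = 0.093589.
Rearranging for μ₀: μ₀ = (μ_n·τ_n − τ_data·x̄)/τ₀ = (8.6832·0.093589 − 0.082353·10.4) / 0.011236 = -0.043819/0.011236 ≈ -3.9.

μ₀ = -3.9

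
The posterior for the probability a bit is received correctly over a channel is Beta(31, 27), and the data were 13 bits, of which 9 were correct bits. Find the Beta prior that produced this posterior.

Under Beta–binomial conjugacy the posterior parameters are (α+s, β+f).
Subtract the data counts: 31−9=22, 27−4=23.

Beta(22, 23)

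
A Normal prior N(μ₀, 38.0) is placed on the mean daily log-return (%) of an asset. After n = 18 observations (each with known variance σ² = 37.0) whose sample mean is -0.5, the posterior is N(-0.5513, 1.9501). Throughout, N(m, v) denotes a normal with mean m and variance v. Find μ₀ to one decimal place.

With known observation variance, the Normal–Normal posterior has precision τ_n = τ₀ + n/σ² and mean μ_n = (τ₀μ₀ + (n/σ²)x̄)/τ_n.
Here τ₀ = 1/38.0 = 0.026316 and τ_data = 18/37.0 = 0.486486, so τ_n = 0.512802.
Rearranging for μ₀: μ₀ = (μ_n·τ_n − τ_data·x̄)/τ₀ = (-0.5513·0.512802 − 0.486486·-0.5) / 0.026316 = -0.039465/0.026316 ≈ -1.5.

μ₀ = -1.5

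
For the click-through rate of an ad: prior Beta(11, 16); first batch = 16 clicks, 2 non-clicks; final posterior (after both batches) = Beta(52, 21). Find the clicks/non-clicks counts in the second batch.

Sequential conjugate updates are equivalent to a single update on the pooled data, so total successes = posterior α − prior α and total failures = posterior β − prior β.
Total across both batches: 52−11=41 clicks, 21−16=5 non-clicks.
Subtract the first batch: 41−16=25 clicks and 5−2=3 non-clicks.

25 clicks and 3 non-clicks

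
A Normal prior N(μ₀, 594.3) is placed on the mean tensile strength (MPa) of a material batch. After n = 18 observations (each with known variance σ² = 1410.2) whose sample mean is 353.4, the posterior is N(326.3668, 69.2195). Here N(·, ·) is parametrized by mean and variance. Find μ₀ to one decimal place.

μ₀ = 121.3

With known observation variance, the Normal–Normal posterior has precision τ_n = τ₀ + n/σ² and mean μ_n = (τ₀μ₀ + (n/σ²)x̄)/τ_n.
Here τ₀ = 1/594.3 = 0.001683 and τ_data = 18/1410.2 = 0.012764, so τ_n = 0.014447.
Rearranging for μ₀: μ₀ = (μ_n·τ_n − τ_data·x̄)/τ₀ = (326.3668·0.014447 − 0.012764·353.4) / 0.001683 = 0.204224/0.001683 ≈ 121.3.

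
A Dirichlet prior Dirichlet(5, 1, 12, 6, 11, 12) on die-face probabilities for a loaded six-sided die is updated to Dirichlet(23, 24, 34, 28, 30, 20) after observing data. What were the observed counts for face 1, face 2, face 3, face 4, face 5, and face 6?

counts (18, 23, 22, 22, 19, 8)

For a Dirichlet(α) prior with multinomial counts c, the posterior is Dirichlet(α + c) componentwise.
Counts are posterior − prior componentwise: 23−5=18, 24−1=23, 34−12=22, 28−6=22, 30−11=19, 20−12=8.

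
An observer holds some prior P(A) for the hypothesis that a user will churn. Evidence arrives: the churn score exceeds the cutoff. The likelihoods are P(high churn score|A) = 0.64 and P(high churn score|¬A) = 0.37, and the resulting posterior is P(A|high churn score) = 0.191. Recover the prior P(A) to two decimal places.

Bayes' rule in odds form gives O(A|E) = O(A)·[P(E|A)/P(E|¬A)], hence O(A) = O(A|E)/LR.
Posterior odds = 0.191/(1−0.191) = 0.2361. LR = 0.64/0.37 = 1.7297.
Prior odds = 0.2361/1.7297 = 0.1365, so P(A) = 0.1365/(1+0.1365) ≈ 0.12.

P(A) = 0.12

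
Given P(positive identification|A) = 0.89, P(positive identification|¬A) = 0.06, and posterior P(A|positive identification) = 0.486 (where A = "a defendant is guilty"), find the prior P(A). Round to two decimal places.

P(A) = 0.06

Bayes' rule in odds form gives O(A|E) = O(A)·[P(E|A)/P(E|¬A)], hence O(A) = O(A|E)/LR.
Posterior odds = 0.486/(1−0.486) = 0.9455. LR = 0.89/0.06 = 14.8333.
Prior odds = 0.9455/14.8333 = 0.0637, so P(A) = 0.0637/(1+0.0637) ≈ 0.06.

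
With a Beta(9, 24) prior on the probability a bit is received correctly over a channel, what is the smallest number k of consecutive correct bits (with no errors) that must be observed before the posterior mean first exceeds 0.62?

After k correct bits and 0 errors the posterior is Beta(9+k, 24), with mean (9+k)/(9+24+k).
Set (9+k)/(33+k) > 0.62 and solve: k > (0.62·33 − 9)/(1 − 0.62) = 30.158.
The smallest integer exceeding 30.158 is 31, and checking k=31: (40)/(64) = 0.6250 > 0.62.

k = 31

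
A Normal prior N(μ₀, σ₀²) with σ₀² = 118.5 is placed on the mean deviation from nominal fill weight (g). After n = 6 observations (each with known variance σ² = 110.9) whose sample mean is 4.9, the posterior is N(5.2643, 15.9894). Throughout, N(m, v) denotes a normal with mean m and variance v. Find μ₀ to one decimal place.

μ₀ = 7.6

With known observation variance, the Normal–Normal posterior has precision τ_n = τ₀ + n/σ² and mean μ_n = (τ₀μ₀ + (n/σ²)x̄)/τ_n.
Here τ₀ = 1/118.5 = 0.008439 and τ_data = 6/110.9 = 0.054103, so τ_n = 0.062542.
Rearranging for μ₀: μ₀ = (μ_n·τ_n − τ_data·x̄)/τ₀ = (5.2643·0.062542 − 0.054103·4.9) / 0.008439 = 0.064135/0.008439 ≈ 7.6.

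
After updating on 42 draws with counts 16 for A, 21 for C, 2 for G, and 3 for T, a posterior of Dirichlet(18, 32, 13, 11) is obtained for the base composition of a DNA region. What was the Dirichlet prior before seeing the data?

For a Dirichlet(α) prior with multinomial counts c, the posterior is Dirichlet(α + c) componentwise.
Subtract each count from the matching posterior parameter: 18−16=2, 32−21=11, 13−2=11, 11−3=8.

Dirichlet(2, 11, 11, 8)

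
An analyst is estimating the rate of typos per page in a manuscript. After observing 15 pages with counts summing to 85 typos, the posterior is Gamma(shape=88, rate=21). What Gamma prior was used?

A Gamma(α, β) prior (rate parametrization) on a Poisson rate with n observations summing to S gives posterior Gamma(α+S, β+n).
So α = 88 − 85 = 3 and β = 21 − 15 = 6.

Gamma(shape=3, rate=6)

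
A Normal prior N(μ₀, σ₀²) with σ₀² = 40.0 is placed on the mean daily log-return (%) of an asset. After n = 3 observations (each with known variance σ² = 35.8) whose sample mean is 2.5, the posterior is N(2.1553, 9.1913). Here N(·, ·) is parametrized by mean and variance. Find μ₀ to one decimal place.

The posterior mean is a precision-weighted average: μ_n = (τ₀μ₀ + τ_data·x̄)/(τ₀+τ_data), with τ₀=1/σ₀² and τ_data=n/σ².
Here τ₀ = 1/40.0 = 0.025000 and τ_data = 3/35.8 = 0.083799, so τ_n = 0.108799.
Rearranging for μ₀: μ₀ = (μ_n·τ_n − τ_data·x̄)/τ₀ = (2.1553·0.108799 − 0.083799·2.5) / 0.025000 = 0.024997/0.025000 ≈ 1.0.

μ₀ = 1.0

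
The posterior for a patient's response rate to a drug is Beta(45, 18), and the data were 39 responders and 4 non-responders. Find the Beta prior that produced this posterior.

Under Beta–binomial conjugacy the posterior parameters are (a+s, b+f).
So a = 45 − 39 = 6 and b = 18 − 4 = 14.

Beta(6, 14)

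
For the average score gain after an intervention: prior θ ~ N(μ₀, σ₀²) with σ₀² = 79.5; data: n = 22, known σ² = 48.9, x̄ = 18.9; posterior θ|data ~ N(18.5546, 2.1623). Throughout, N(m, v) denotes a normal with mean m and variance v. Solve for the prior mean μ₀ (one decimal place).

μ₀ = 6.2

With known observation variance, the Normal–Normal posterior has precision τ_n = τ₀ + n/σ² and mean μ_n = (τ₀μ₀ + (n/σ²)x̄)/τ_n.
Here τ₀ = 1/79.5 = 0.012579 and τ_data = 22/48.9 = 0.449898, so τ_n = 0.462477.
Rearranging for μ₀: μ₀ = (μ_n·τ_n − τ_data·x̄)/τ₀ = (18.5546·0.462477 − 0.449898·18.9) / 0.012579 = 0.078004/0.012579 ≈ 6.2.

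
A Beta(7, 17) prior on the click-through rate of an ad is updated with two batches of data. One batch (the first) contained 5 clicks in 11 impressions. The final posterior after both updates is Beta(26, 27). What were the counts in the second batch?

Sequential conjugate updates are equivalent to a single update on the pooled data, so total successes = posterior α − prior α and total failures = posterior β − prior β.
Total across both batches: 26−7=19 clicks, 27−17=10 non-clicks.
Subtract the first batch: 19−5=14 clicks and 10−6=4 non-clicks.

14 clicks and 4 non-clicks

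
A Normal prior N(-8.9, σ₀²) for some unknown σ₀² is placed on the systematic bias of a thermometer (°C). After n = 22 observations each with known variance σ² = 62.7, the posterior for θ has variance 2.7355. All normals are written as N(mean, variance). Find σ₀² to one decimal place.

σ₀² = 68.1

For the Normal–Normal model with known σ², precisions add: τ_n = τ₀ + n/σ².
So 1/σ₀² = 1/2.7355 − 22/62.7 = 0.365564 − 0.350877 = 0.014687.
Hence σ₀² = 1/0.014687 ≈ 68.1.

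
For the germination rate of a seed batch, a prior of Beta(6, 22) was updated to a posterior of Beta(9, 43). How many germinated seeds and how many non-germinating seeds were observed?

Under Beta–binomial conjugacy the posterior parameters are (α+s, β+f).
Match parameters: s=9−6=3, f=43−22=21.

3 germinated seeds and 21 non-germinating seeds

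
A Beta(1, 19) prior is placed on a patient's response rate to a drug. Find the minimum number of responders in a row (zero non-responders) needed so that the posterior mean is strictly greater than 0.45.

After k responders and 0 non-responders the posterior is Beta(1+k, 19), with mean (1+k)/(1+19+k).
Set (1+k)/(20+k) > 0.45 and solve: k > (0.45·20 − 1)/(1 − 0.45) = 14.545.
The smallest integer exceeding 14.545 is 15, and checking k=15: (16)/(35) = 0.4571 > 0.45.

k = 15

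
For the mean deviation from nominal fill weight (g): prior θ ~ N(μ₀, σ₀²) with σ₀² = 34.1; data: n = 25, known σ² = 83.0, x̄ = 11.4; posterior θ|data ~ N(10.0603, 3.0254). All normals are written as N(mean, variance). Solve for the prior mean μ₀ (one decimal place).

The posterior mean is a precision-weighted average: μ_n = (τ₀μ₀ + τ_data·x̄)/(τ₀+τ_data), with τ₀=1/σ₀² and τ_data=n/σ².
Here τ₀ = 1/34.1 = 0.029326 and τ_data = 25/83.0 = 0.301205, so τ_n = 0.330531.
Rearranging for μ₀: μ₀ = (μ_n·τ_n − τ_data·x̄)/τ₀ = (10.0603·0.330531 − 0.301205·11.4) / 0.029326 = -0.108496/0.029326 ≈ -3.7.

μ₀ = -3.7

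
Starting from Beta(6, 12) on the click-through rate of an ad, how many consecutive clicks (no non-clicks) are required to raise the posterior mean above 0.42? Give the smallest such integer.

k = 3

After k clicks and 0 non-clicks the posterior is Beta(6+k, 12), with mean (6+k)/(6+12+k).
Set (6+k)/(18+k) > 0.42 and solve: k > (0.42·18 − 6)/(1 − 0.42) = 2.690.
The smallest integer exceeding 2.690 is 3, and checking k=3: (9)/(21) = 0.4286 > 0.42.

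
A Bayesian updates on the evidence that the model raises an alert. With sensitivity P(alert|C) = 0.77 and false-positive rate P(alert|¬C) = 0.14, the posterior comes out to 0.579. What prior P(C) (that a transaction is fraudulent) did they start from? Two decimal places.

Bayes' rule in odds form gives O(C|E) = O(C)·[P(E|C)/P(E|¬C)], hence O(C) = O(C|E)/LR.
Posterior odds = 0.579/(1−0.579) = 1.3753. LR = 0.77/0.14 = 5.5000.
Prior odds = 1.3753/5.5000 = 0.2501, so P(C) = 0.2501/(1+0.2501) ≈ 0.20.

P(C) = 0.20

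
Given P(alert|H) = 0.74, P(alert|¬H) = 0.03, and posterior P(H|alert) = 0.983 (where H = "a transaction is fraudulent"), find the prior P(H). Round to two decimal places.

P(H) = 0.70

Bayes' rule in odds form gives O(H|E) = O(H)·[P(E|H)/P(E|¬H)], hence O(H) = O(H|E)/LR.
Posterior odds = 0.983/(1−0.983) = 57.8235. LR = 0.74/0.03 = 24.6667.
Prior odds = 57.8235/24.6667 = 2.3442, so P(H) = 2.3442/(1+2.3442) ≈ 0.70.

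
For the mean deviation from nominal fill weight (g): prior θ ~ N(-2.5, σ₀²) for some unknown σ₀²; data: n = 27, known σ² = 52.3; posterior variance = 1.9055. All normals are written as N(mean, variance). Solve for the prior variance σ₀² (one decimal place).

For the Normal–Normal model with known σ², precisions add: τ_n = τ₀ + n/σ².
So 1/σ₀² = 1/1.9055 − 27/52.3 = 0.524797 − 0.516252 = 0.008545.
Hence σ₀² = 1/0.008545 ≈ 117.0.

σ₀² = 117.0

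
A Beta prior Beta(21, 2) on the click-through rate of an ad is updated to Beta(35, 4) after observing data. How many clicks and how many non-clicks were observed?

14 clicks and 2 non-clicks

Under Beta–binomial conjugacy the posterior parameters are (a+s, b+f).
So s = 35 − 21 = 14 and f = 4 − 2 = 2.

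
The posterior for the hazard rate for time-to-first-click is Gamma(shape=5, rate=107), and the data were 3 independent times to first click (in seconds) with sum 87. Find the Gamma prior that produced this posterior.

Gamma(shape=2, rate=20)

Gamma–exponential conjugacy: posterior shape = α + n, posterior rate = β + Σtᵢ.
So α = 5 − 3 = 2 and β = 107 − 87 = 20.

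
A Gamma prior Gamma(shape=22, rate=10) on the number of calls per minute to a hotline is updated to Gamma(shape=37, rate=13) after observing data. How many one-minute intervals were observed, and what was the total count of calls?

n = 3 one-minute intervals with total 15 calls

Gamma–Poisson conjugacy: posterior shape = α + Σxᵢ, posterior rate = β + n.
Matching: Σxᵢ = 37 − 22 = 15 and n = 13 − 10 = 3.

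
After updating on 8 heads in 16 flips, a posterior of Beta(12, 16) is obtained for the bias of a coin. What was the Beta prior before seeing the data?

Beta(4, 8)

A Beta(α, β) prior with s successes and f failures in binomial data gives a Beta(α+s, β+f) posterior.
Subtract the data counts: 12−8=4, 16−8=8.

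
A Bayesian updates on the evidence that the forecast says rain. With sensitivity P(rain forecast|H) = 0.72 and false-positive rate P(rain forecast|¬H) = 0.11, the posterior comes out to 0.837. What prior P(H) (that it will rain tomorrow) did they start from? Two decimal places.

P(H) = 0.44

In odds form, posterior odds = prior odds × likelihood ratio, so prior odds = posterior odds ÷ LR.
Posterior odds = 0.837/(1−0.837) = 5.1350. LR = 0.72/0.11 = 6.5455.
Prior odds = 5.1350/6.5455 = 0.7845, so P(H) = 0.7845/(1+0.7845) ≈ 0.44.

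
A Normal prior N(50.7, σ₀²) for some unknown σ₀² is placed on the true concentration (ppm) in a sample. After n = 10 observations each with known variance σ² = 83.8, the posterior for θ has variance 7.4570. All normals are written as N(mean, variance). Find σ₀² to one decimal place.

σ₀² = 67.7

Posterior precision equals prior precision plus data precision: 1/σ_n² = 1/σ₀² + n/σ².
So 1/σ₀² = 1/7.4570 − 10/83.8 = 0.134102 − 0.119332 = 0.014770.
Hence σ₀² = 1/0.014770 ≈ 67.7.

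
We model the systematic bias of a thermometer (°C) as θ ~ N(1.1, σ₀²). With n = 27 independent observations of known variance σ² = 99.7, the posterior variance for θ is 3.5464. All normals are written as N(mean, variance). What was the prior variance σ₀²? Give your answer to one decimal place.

σ₀² = 89.6

For the Normal–Normal model with known σ², precisions add: τ_n = τ₀ + n/σ².
So 1/σ₀² = 1/3.5464 − 27/99.7 = 0.281976 − 0.270812 = 0.011164.
Hence σ₀² = 1/0.011164 ≈ 89.6.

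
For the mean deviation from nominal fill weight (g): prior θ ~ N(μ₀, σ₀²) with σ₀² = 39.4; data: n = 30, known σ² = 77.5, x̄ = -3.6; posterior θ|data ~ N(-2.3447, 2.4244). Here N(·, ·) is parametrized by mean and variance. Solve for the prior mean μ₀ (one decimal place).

With known observation variance, the Normal–Normal posterior has precision τ_n = τ₀ + n/σ² and mean μ_n = (τ₀μ₀ + (n/σ²)x̄)/τ_n.
Here τ₀ = 1/39.4 = 0.025381 and τ_data = 30/77.5 = 0.387097, so τ_n = 0.412478.
Rearranging for μ₀: μ₀ = (μ_n·τ_n − τ_data·x̄)/τ₀ = (-2.3447·0.412478 − 0.387097·-3.6) / 0.025381 = 0.426412/0.025381 ≈ 16.8.

μ₀ = 16.8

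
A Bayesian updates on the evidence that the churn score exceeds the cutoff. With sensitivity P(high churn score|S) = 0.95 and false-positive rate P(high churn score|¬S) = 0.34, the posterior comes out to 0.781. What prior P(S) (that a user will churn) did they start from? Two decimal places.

P(S) = 0.56

In odds form, posterior odds = prior odds × likelihood ratio, so prior odds = posterior odds ÷ LR.
Posterior odds = 0.781/(1−0.781) = 3.5662. LR = 0.95/0.34 = 2.7941.
Prior odds = 3.5662/2.7941 = 1.2763, so P(S) = 1.2763/(1+1.2763) ≈ 0.56.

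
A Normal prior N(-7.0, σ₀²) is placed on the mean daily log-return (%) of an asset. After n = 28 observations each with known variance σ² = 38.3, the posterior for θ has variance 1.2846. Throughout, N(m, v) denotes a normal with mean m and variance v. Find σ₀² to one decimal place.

Posterior precision equals prior precision plus data precision: 1/σ_n² = 1/σ₀² + n/σ².
So 1/σ₀² = 1/1.2846 − 28/38.3 = 0.778452 − 0.731070 = 0.047382.
Hence σ₀² = 1/0.047382 ≈ 21.1.

σ₀² = 21.1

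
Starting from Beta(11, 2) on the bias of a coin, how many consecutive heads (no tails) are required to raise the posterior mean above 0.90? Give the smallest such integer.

k = 8

After k heads and 0 tails the posterior is Beta(11+k, 2), with mean (11+k)/(11+2+k).
Set (11+k)/(13+k) > 0.90 and solve: k > (0.90·13 − 11)/(1 − 0.90) = 7.000.
The smallest integer exceeding 7.000 is 8, and checking k=8: (19)/(21) = 0.9048 > 0.90.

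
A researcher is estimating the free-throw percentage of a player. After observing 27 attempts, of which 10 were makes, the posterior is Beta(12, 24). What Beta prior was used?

Under Beta–binomial conjugacy the posterior parameters are (a+s, b+f).
So a = 12 − 10 = 2 and b = 24 − 17 = 7.

Beta(2, 7)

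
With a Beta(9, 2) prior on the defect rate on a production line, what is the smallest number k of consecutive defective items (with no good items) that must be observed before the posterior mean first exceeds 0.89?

k = 8

After k defective items and 0 good items the posterior is Beta(9+k, 2), with mean (9+k)/(9+2+k).
Set (9+k)/(11+k) > 0.89 and solve: k > (0.89·11 − 9)/(1 − 0.89) = 7.182.
The smallest integer exceeding 7.182 is 8.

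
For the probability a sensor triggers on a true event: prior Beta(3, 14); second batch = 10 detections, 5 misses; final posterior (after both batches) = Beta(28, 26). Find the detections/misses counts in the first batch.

Because Beta–binomial updating is additive in the counts, the combined data contributed (α_post−α_prior, β_post−β_prior) successes and failures.
Total across both batches: 28−3=25 detections, 26−14=12 misses.
Subtract the second batch: 25−10=15 detections and 12−5=7 misses.

15 detections and 7 misses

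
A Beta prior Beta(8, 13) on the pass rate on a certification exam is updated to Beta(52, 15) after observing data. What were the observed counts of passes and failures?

44 passes and 2 failures

Beta is conjugate to the binomial likelihood: posterior = Beta(a+s, b+f).
Match parameters: s=52−8=44, f=15−13=2.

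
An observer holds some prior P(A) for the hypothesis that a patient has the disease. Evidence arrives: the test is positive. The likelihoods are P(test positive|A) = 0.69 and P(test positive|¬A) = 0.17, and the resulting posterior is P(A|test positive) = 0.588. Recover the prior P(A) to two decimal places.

In odds form, posterior odds = prior odds × likelihood ratio, so prior odds = posterior odds ÷ LR.
Posterior odds = 0.588/(1−0.588) = 1.4272. LR = 0.69/0.17 = 4.0588.
Prior odds = 1.4272/4.0588 = 0.3516, so P(A) = 0.3516/(1+0.3516) ≈ 0.26.

P(A) = 0.26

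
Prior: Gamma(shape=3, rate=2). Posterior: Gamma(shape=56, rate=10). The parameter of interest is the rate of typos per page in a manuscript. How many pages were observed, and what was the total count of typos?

n = 8 pages with total 53 typos

A Gamma(α, β) prior (rate parametrization) on a Poisson rate with n observations summing to S gives posterior Gamma(α+S, β+n).
Matching: Σxᵢ = 56 − 3 = 53 and n = 10 − 2 = 8.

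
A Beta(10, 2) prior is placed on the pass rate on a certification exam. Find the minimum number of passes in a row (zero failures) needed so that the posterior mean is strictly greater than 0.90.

After k passes and 0 failures the posterior is Beta(10+k, 2), with mean (10+k)/(10+2+k).
Set (10+k)/(12+k) > 0.90 and solve: k > (0.90·12 − 10)/(1 − 0.90) = 8.000.
The smallest integer exceeding 8.000 is 9, and checking k=9: (19)/(21) = 0.9048 > 0.90.

k = 9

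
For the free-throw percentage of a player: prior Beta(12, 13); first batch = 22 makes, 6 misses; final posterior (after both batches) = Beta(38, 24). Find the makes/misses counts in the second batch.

4 makes and 5 misses

Sequential conjugate updates are equivalent to a single update on the pooled data, so total successes = posterior α − prior α and total failures = posterior β − prior β.
Total across both batches: 38−12=26 makes, 24−13=11 misses.
Subtract the first batch: 26−22=4 makes and 11−6=5 misses.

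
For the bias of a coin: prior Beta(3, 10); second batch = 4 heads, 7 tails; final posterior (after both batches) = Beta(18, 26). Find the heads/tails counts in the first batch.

Because Beta–binomial updating is additive in the counts, the combined data contributed (α_post−α_prior, β_post−β_prior) successes and failures.
Total across both batches: 18−3=15 heads, 26−10=16 tails.
Subtract the second batch: 15−4=11 heads and 16−7=9 tails.

11 heads and 9 tails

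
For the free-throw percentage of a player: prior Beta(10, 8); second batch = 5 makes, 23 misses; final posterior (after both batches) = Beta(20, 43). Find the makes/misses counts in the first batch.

Because Beta–binomial updating is additive in the counts, the combined data contributed (α_post−α_prior, β_post−β_prior) successes and failures.
Total across both batches: 20−10=10 makes, 43−8=35 misses.
Subtract the second batch: 10−5=5 makes and 35−23=12 misses.

5 makes and 12 misses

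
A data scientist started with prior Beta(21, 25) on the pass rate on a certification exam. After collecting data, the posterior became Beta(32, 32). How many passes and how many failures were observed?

11 passes and 7 failures

Under Beta–binomial conjugacy the posterior parameters are (α+s, β+f).
Match parameters: s=32−21=11, f=32−25=7.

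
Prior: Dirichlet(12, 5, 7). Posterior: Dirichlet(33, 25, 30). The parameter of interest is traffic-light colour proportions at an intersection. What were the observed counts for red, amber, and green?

For a Dirichlet(α) prior with multinomial counts c, the posterior is Dirichlet(α + c) componentwise.
Counts are posterior − prior componentwise: 33−12=21, 25−5=20, 30−7=23.

counts (21, 20, 23)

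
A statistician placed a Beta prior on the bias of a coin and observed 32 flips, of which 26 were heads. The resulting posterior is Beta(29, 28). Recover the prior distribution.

Beta(3, 22)

Beta is conjugate to the binomial likelihood: posterior = Beta(a+s, b+f).
So a = 29 − 26 = 3 and b = 28 − 6 = 22.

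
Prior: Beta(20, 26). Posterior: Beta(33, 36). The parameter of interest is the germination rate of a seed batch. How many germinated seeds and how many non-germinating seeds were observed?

Under Beta–binomial conjugacy the posterior parameters are (a+s, b+f).
Match parameters: s=33−20=13, f=36−26=10.

13 germinated seeds and 10 non-germinating seeds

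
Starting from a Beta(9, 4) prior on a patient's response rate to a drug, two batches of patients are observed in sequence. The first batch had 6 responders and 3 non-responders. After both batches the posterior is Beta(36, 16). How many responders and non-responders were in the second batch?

21 responders and 9 non-responders

Sequential conjugate updates are equivalent to a single update on the pooled data, so total successes = posterior α − prior α and total failures = posterior β − prior β.
Total across both batches: 36−9=27 responders, 16−4=12 non-responders.
Subtract the first batch: 27−6=21 responders and 12−3=9 non-responders.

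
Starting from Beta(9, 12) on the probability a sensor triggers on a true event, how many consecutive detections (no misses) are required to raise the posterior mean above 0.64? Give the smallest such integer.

After k detections and 0 misses the posterior is Beta(9+k, 12), with mean (9+k)/(9+12+k).
Set (9+k)/(21+k) > 0.64 and solve: k > (0.64·21 − 9)/(1 − 0.64) = 12.333.
The smallest integer exceeding 12.333 is 13, and checking k=13: (22)/(34) = 0.6471 > 0.64.

k = 13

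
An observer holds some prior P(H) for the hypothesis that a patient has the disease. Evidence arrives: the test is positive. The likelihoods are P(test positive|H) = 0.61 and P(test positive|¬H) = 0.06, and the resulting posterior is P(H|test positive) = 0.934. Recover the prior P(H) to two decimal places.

Bayes' rule in odds form gives O(H|E) = O(H)·[P(E|H)/P(E|¬H)], hence O(H) = O(H|E)/LR.
Posterior odds = 0.934/(1−0.934) = 14.1515. LR = 0.61/0.06 = 10.1667.
Prior odds = 14.1515/10.1667 = 1.3919, so P(H) = 1.3919/(1+1.3919) ≈ 0.58.

P(H) = 0.58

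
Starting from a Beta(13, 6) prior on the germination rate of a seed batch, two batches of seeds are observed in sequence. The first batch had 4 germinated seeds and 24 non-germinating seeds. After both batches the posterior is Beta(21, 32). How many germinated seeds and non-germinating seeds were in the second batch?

Sequential conjugate updates are equivalent to a single update on the pooled data, so total successes = posterior α − prior α and total failures = posterior β − prior β.
Total across both batches: 21−13=8 germinated seeds, 32−6=26 non-germinating seeds.
Subtract the first batch: 8−4=4 germinated seeds and 26−24=2 non-germinating seeds.

4 germinated seeds and 2 non-germinating seeds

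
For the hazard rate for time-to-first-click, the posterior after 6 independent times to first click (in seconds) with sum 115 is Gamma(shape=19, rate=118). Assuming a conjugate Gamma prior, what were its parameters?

Gamma–exponential conjugacy: posterior shape = α + n, posterior rate = β + Σtᵢ.
So α = 19 − 6 = 13 and β = 118 − 115 = 3.

Gamma(shape=13, rate=3)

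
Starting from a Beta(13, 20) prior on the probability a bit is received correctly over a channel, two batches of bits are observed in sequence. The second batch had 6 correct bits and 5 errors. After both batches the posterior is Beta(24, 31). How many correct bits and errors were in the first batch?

5 correct bits and 6 errors

Because Beta–binomial updating is additive in the counts, the combined data contributed (α_post−α_prior, β_post−β_prior) successes and failures.
Total across both batches: 24−13=11 correct bits, 31−20=11 errors.
Subtract the second batch: 11−6=5 correct bits and 11−5=6 errors.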